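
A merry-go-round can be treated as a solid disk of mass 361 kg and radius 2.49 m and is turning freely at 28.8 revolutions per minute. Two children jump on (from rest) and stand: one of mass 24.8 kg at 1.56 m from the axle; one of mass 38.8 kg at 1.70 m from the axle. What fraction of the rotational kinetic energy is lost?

No external torque acts about the axle; L_before = L_after.
I_p = ½(361)(2.49)² = 1119 kg·m².
Added inertia Σmr² = (24.8)(1.56)² + (38.8)(1.70)² = 172.5 kg·m²; I_f = 1119 + 172.5 = 1292 kg·m².
ω_f = I_p ω_i / I_f = (1119)(28.8) / 1292 = 24.95 rpm.
KE_i = ½(1119)(3.016 rad/s)² = 5090 J; KE_f = ½(1292)(2.613)² = 4410 J.
Fraction lost = 0.1335.

fraction ≈ 0.134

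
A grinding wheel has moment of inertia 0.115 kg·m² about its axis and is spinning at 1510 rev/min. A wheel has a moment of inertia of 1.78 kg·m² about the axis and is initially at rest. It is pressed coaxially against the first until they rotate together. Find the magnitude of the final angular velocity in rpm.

|ω_f| ≈ 91.6 rpm

The coupling torques are internal; angular momentum about the shared axis is conserved.
Taking A's sense as positive: L = (0.1150)(1510) = 173.7 kg·m²·rpm.
Combined I = 0.1150 + 1.780 = 1.895 kg·m².
ω_f = L / I = 173.7 / 1.895 = 91.64 rpm.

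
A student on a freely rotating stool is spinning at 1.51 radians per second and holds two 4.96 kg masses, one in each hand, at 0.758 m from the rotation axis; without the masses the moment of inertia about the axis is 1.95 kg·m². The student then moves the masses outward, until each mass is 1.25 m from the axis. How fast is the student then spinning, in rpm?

No external torque acts about the spin axis, so angular momentum is conserved.
I₁ = 1.95 + 2(4.96)(0.758)² = 7.650 kg·m²; I₂ = 1.95 + 2(4.96)(1.25)² = 17.45 kg·m².
ω₂ = I₁ω₁ / I₂ = (7.650)(1.51 rad/s) / (17.45) = 0.6619 rad/s = 6.321 rpm.

ω₂ ≈ 6.32 rpm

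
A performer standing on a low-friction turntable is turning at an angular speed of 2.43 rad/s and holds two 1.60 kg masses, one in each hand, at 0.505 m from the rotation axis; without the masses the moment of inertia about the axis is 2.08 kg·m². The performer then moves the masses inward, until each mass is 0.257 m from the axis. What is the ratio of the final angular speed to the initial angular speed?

ω₂/ω₁ ≈ 1.26

Angular momentum about the spin axis is conserved since the torque about it is zero.
I₁ = 2.08 + 2(1.60)(0.505)² = 2.896 kg·m²; I₂ = 2.08 + 2(1.60)(0.257)² = 2.291 kg·m².
ω₂/ω₁ = I₁/I₂ = 2.896 / 2.291 = 1.264.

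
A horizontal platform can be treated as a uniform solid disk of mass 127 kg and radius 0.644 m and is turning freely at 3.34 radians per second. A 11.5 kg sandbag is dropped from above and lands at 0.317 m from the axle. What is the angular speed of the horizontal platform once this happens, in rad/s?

ω_f ≈ 3.20 rad/s

No external torque acts about the axle; L_before = L_after.
I_p = ½(127)(0.644)² = 26.34 kg·m².
Added inertia Σmr² = (11.5)(0.317)² = 1.156 kg·m²; I_f = 26.34 + 1.156 = 27.49 kg·m².
ω_f = I_p ω_i / I_f = (26.34)(3.34) / 27.49 = 3.200 rad/s.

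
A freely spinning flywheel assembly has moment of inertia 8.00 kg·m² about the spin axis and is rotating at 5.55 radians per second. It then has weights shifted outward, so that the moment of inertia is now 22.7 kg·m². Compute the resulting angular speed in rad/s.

No external torque acts about the spin axis, so angular momentum is conserved.
ω₂ = I₁ω₁ / I₂ = (8.000)(5.55 rad/s) / (22.70) = 1.956 rad/s.

ω₂ ≈ 1.96 rad/s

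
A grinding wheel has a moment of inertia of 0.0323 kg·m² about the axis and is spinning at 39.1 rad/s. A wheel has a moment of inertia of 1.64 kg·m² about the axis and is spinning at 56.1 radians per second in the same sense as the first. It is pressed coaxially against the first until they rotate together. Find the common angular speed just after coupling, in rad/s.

|ω_f| ≈ 55.8 rad/s

No external torque acts about the common axis, so total angular momentum is conserved.
Taking A's sense as positive: L = (0.03230)(39.1) + (1.640)(56.1) = 93.27 kg·m²·rad/s.
Combined I = 0.03230 + 1.640 = 1.672 kg·m².
ω_f = L / I = 93.27 / 1.672 = 55.77 rad/s.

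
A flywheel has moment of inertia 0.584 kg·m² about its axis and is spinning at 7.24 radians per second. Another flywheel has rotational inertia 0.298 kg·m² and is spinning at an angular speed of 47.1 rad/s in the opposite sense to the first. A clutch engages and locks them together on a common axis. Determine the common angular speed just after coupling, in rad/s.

|ω_f| ≈ 11.1 rad/s

No external torque acts about the common axis, so total angular momentum is conserved.
Taking A's sense as positive: L = (0.5840)(7.24) − (0.2980)(47.1) = -9.808 kg·m²·rad/s.
Combined I = 0.5840 + 0.2980 = 0.8820 kg·m².
ω_f = L / I = -9.808 / 0.8820 = -11.12 rad/s.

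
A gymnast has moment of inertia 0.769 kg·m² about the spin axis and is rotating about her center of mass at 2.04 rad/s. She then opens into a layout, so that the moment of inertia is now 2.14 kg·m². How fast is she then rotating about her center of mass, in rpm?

ω₂ ≈ 7.00 rpm

No external torque acts about the spin axis, so angular momentum is conserved.
ω₂ = I₁ω₁ / I₂ = (0.7690)(2.04 rad/s) / (2.140) = 0.7331 rad/s = 7.000 rpm.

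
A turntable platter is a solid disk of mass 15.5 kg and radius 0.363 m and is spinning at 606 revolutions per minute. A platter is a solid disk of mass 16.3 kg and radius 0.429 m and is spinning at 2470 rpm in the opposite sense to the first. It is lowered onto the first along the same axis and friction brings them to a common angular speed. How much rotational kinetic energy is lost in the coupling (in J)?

ΔKE lost ≈ 31500 J

The coupling torques are internal; angular momentum about the shared axis is conserved.
Moments of inertia: I_A = ½(15.5)(0.363)² = 1.021 kg·m²; I_B = ½(16.3)(0.429)² = 1.500 kg·m².
Taking A's sense as positive: L = (1.021)(606) − (1.500)(2470) = -3086 kg·m²·rpm.
Combined I = 1.021 + 1.500 = 2.521 kg·m².
ω_f = L / I = -3086 / 2.521 = -1224 rpm.
KE_i = ½ΣIω² = 52230 J; KE_f = ½(2.521)(128.2)² = 20710 J.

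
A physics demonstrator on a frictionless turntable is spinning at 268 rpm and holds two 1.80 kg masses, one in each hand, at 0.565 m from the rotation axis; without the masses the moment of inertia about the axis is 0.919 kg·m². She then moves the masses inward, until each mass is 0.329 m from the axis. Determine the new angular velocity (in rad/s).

No external torque acts about the spin axis, so angular momentum is conserved.
I₁ = 0.919 + 2(1.80)(0.565)² = 2.068 kg·m²; I₂ = 0.919 + 2(1.80)(0.329)² = 1.309 kg·m².
ω₂ = I₁ω₁ / I₂ = (2.068)(268 rpm) / (1.309) = 423.5 rpm = 44.35 rad/s.

ω₂ ≈ 44.4 rad/s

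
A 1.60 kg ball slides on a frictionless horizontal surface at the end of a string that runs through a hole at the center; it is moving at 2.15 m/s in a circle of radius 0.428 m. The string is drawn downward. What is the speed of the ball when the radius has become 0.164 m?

v₂ ≈ 5.61 m/s

The only horizontal force on the mass is along the cord (radial), so it exerts no torque about the hole and angular momentum m v r is conserved.
v₂ = v₁ r₁ / r₂ = (2.15)(0.428) / (0.164) = 5.611 m/s.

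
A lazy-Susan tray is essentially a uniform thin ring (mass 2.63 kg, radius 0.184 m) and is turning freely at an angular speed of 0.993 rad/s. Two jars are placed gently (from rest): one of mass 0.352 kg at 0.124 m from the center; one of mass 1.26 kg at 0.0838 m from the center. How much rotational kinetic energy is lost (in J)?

No external torque acts about the center; L_before = L_after.
I_p = (2.63)(0.184)² = 0.08904 kg·m².
Added inertia Σmr² = (0.352)(0.124)² + (1.26)(0.0838)² = 0.01426 kg·m²; I_f = 0.08904 + 0.01426 = 0.1033 kg·m².
ω_f = I_p ω_i / I_f = (0.08904)(0.993) / 0.1033 = 0.8559 rad/s.
KE_i = ½(0.08904)(0.9930 rad/s)² = 0.04390 J; KE_f = ½(0.1033)(0.8559)² = 0.03784 J.

energy lost ≈ 0.00606 J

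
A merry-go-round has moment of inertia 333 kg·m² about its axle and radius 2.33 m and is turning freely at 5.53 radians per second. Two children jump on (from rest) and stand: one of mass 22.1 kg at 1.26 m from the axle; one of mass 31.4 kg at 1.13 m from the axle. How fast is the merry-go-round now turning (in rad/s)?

ω_f ≈ 4.51 rad/s

No external torque acts about the axle; L_before = L_after.
Added inertia Σmr² = (22.1)(1.26)² + (31.4)(1.13)² = 75.18 kg·m²; I_f = 333.0 + 75.18 = 408.2 kg·m².
ω_f = I_p ω_i / I_f = (333.0)(5.53) / 408.2 = 4.511 rad/s.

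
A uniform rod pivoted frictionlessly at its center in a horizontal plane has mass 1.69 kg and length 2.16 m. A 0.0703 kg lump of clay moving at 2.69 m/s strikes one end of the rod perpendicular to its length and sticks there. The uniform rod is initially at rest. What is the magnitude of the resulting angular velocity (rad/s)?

|ω_f| ≈ 0.276 rad/s

The axle reaction passes through the pivot and exerts no torque about it; angular momentum about the pivot is conserved through the impact.
I_p = (1/12)(1.69)(2.16)² = 0.6571 kg·m². Taking the sense of the lump of clay's angular momentum as positive, L_{lump} = m v R = (0.0703)(2.69)(2.16/2) = 0.2042 kg·m²/s.
L_i = 0 + 0.2042 = 0.2042 kg·m²/s.
After sticking, I_f = I_p + m R² = 0.6571 + (0.0703)(2.16/2)² = 0.7391 kg·m².
ω_f = L_i / I_f = 0.2042 / 0.7391 = 0.2763 rad/s.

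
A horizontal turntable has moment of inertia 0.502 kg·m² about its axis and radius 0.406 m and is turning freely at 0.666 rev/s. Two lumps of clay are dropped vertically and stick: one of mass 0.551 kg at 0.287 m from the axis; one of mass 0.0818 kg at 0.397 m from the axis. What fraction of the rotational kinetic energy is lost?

No external torque acts about the axis; L_before = L_after.
Added inertia Σmr² = (0.551)(0.287)² + (0.0818)(0.397)² = 0.05828 kg·m²; I_f = 0.5020 + 0.05828 = 0.5603 kg·m².
ω_f = I_p ω_i / I_f = (0.5020)(0.666) / 0.5603 = 0.5967 rev/s.
KE_i = ½(0.5020)(4.185 rad/s)² = 4.395 J; KE_f = ½(0.5603)(3.749)² = 3.938 J.
Fraction lost = 0.1040.

fraction ≈ 0.104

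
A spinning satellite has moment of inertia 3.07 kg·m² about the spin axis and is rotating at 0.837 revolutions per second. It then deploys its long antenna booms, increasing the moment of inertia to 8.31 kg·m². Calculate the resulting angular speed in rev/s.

ω₂ ≈ 0.309 rev/s

With no external torque about the axis, L is conserved: I₁ω₁ = I₂ω₂.
ω₂ = I₁ω₁ / I₂ = (3.070)(0.837 rev/s) / (8.310) = 0.3092 rev/s.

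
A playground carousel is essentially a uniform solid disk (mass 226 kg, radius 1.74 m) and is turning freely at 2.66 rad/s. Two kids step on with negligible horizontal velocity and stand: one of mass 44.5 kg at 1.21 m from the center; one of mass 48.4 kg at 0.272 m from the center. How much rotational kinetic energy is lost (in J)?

energy lost ≈ 202 J

The added mass arrives with no angular momentum about the center, and any external torque about the center is negligible, so the system's angular momentum is conserved.
I_p = ½(226)(1.74)² = 342.1 kg·m².
Added inertia Σmr² = (44.5)(1.21)² + (48.4)(0.272)² = 68.73 kg·m²; I_f = 342.1 + 68.73 = 410.9 kg·m².
ω_f = I_p ω_i / I_f = (342.1)(2.66) / 410.9 = 2.215 rad/s.
KE_i = ½(342.1)(2.660 rad/s)² = 1210 J; KE_f = ½(410.9)(2.215)² = 1008 J.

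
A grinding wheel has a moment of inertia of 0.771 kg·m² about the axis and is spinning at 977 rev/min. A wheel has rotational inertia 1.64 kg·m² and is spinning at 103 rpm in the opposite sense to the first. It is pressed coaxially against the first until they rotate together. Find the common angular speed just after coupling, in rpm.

|ω_f| ≈ 242 rpm

No external torque acts about the common axis, so total angular momentum is conserved.
Taking A's sense as positive: L = (0.7710)(977) − (1.640)(103) = 584.3 kg·m²·rpm.
Combined I = 0.7710 + 1.640 = 2.411 kg·m².
ω_f = L / I = 584.3 / 2.411 = 242.4 rpm.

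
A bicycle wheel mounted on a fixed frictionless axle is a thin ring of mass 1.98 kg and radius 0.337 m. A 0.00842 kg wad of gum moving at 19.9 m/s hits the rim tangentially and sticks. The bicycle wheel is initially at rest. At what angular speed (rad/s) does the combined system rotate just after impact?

|ω_f| ≈ 0.250 rad/s

About the axle the impulsive forces during the collision are internal, so angular momentum about that axis is conserved.
I_p = (1.98)(0.337)² = 0.2249 kg·m². Taking the sense of the wad of gum's angular momentum as positive, L_{wad} = m v R = (0.00842)(19.9)(0.337) = 0.05647 kg·m²/s.
L_i = 0 + 0.05647 = 0.05647 kg·m²/s.
After sticking, I_f = I_p + m R² = 0.2249 + (0.00842)(0.337)² = 0.2258 kg·m².
ω_f = L_i / I_f = 0.05647 / 0.2258 = 0.2501 rad/s.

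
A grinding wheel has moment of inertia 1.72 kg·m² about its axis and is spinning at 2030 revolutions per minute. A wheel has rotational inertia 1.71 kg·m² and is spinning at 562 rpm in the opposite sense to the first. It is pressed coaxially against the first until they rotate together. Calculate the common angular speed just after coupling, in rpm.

No external torque acts about the common axis, so total angular momentum is conserved.
Taking A's sense as positive: L = (1.720)(2030) − (1.710)(562) = 2531 kg·m²·rpm.
Combined I = 1.720 + 1.710 = 3.430 kg·m².
ω_f = L / I = 2531 / 3.430 = 737.8 rpm.

|ω_f| ≈ 738 rpm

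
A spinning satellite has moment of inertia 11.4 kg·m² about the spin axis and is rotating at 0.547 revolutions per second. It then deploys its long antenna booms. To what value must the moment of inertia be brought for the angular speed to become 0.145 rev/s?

I₂ ≈ 43.0 kg·m²

No external torque acts about the spin axis, so angular momentum is conserved.
I₂ = I₁ω₁ / ω₂ = (11.4)(0.547) / (0.145) = 43.01 kg·m².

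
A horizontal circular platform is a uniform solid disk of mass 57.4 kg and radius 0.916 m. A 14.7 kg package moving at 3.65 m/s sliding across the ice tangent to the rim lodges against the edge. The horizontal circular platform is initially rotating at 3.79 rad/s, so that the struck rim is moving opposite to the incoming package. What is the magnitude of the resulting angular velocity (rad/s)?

|ω_f| ≈ 1.16 rad/s

About the central axle the impulsive forces during the collision are internal, so angular momentum about that axis is conserved.
I_p = ½(57.4)(0.916)² = 24.08 kg·m². Taking the sense of the package's angular momentum as positive, L_{package} = m v R = (14.7)(3.65)(0.916) = 49.15 kg·m²/s.
L_i = −I_p ω_p + m v R = −(24.08)(3.79) + 49.15 = -42.12 kg·m²/s.
After sticking, I_f = I_p + m R² = 24.08 + (14.7)(0.916)² = 36.42 kg·m².
ω_f = L_i / I_f = -42.12 / 36.42 = -1.157 rad/s.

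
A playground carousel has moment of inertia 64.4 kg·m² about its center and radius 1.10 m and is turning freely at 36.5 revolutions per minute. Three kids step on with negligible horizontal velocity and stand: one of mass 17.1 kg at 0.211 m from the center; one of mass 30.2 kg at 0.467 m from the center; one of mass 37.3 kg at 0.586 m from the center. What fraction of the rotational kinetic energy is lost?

fraction ≈ 0.238

No external torque acts about the center; L_before = L_after.
Added inertia Σmr² = (17.1)(0.211)² + (30.2)(0.467)² + (37.3)(0.586)² = 20.16 kg·m²; I_f = 64.40 + 20.16 = 84.56 kg·m².
ω_f = I_p ω_i / I_f = (64.40)(36.5) / 84.56 = 27.80 rpm.
KE_i = ½(64.40)(3.822 rad/s)² = 470.4 J; KE_f = ½(84.56)(2.911)² = 358.3 J.
Fraction lost = 0.2384.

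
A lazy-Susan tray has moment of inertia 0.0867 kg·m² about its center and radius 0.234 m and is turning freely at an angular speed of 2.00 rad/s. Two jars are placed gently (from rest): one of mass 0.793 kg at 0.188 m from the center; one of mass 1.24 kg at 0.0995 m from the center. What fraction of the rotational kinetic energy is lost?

The added mass arrives with no angular momentum about the center, and any external torque about the center is negligible, so the system's angular momentum is conserved.
Added inertia Σmr² = (0.793)(0.188)² + (1.24)(0.0995)² = 0.04030 kg·m²; I_f = 0.08670 + 0.04030 = 0.1270 kg·m².
ω_f = I_p ω_i / I_f = (0.08670)(2.00) / 0.1270 = 1.365 rad/s.
KE_i = ½(0.08670)(2.000 rad/s)² = 0.1734 J; KE_f = ½(0.1270)(1.365)² = 0.1184 J.
Fraction lost = 0.3173.

fraction ≈ 0.317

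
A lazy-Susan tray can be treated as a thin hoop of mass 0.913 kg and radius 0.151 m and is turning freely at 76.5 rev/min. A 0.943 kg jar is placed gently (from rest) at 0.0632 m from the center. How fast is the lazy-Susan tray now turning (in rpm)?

The added mass arrives with no angular momentum about the center, and any external torque about the center is negligible, so the system's angular momentum is conserved.
I_p = (0.913)(0.151)² = 0.02082 kg·m².
Added inertia Σmr² = (0.943)(0.0632)² = 0.003767 kg·m²; I_f = 0.02082 + 0.003767 = 0.02458 kg·m².
ω_f = I_p ω_i / I_f = (0.02082)(76.5) / 0.02458 = 64.78 rpm.

ω_f ≈ 64.8 rpm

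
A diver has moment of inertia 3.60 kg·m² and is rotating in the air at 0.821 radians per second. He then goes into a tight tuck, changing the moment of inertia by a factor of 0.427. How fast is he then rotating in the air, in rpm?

ω₂ ≈ 18.4 rpm

Angular momentum about the spin axis is conserved since the torque about it is zero.
I₂ = 0.427 × 3.60 = 1.537 kg·m².
ω₂ = I₁ω₁ / I₂ = (3.600)(0.821 rad/s) / (1.537) = 1.923 rad/s = 18.36 rpm.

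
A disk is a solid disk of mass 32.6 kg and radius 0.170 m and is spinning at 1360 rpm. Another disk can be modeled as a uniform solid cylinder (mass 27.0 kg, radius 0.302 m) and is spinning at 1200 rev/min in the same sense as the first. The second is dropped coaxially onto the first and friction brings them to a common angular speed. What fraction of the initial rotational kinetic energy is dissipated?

fraction ≈ 0.00330

The coupling torques are internal; angular momentum about the shared axis is conserved.
Moments of inertia: I_A = ½(32.6)(0.170)² = 0.4711 kg·m²; I_B = ½(27.0)(0.302)² = 1.231 kg·m².
Taking A's sense as positive: L = (0.4711)(1360) + (1.231)(1200) = 2118 kg·m²·rpm.
Combined I = 0.4711 + 1.231 = 1.702 kg·m².
ω_f = L / I = 2118 / 1.702 = 1244 rpm.
KE_i = ½ΣIω² = 14500 J; KE_f = ½(1.702)(130.3)² = 14450 J.
Fraction dissipated = (KE_i − KE_f)/KE_i = 0.003299.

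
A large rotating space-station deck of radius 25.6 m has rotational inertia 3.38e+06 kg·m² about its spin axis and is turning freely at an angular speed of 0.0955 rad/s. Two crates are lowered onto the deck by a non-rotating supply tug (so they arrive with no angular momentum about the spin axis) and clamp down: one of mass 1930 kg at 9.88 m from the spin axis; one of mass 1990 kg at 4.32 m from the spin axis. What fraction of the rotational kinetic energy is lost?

The added mass arrives with no angular momentum about the spin axis, and any external torque about the spin axis is negligible, so the system's angular momentum is conserved.
Added inertia Σmr² = (1930)(9.88)² + (1990)(4.32)² = 2.255e+05 kg·m²; I_f = 3.380e+06 + 2.255e+05 = 3.606e+06 kg·m².
ω_f = I_p ω_i / I_f = (3.380e+06)(0.0955) / 3.606e+06 = 0.08953 rad/s.
KE_i = ½(3.380e+06)(0.09550 rad/s)² = 15410 J; KE_f = ½(3.606e+06)(0.08953)² = 14450 J.
Fraction lost = 0.06255.

fraction ≈ 0.0626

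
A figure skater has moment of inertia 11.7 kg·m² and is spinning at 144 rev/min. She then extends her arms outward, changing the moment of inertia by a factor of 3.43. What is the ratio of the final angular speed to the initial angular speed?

ω₂/ω₁ ≈ 0.292

No external torque acts about the spin axis, so angular momentum is conserved.
I₂ = 3.43 × 11.7 = 40.13 kg·m².
ω₂/ω₁ = I₁/I₂ = 11.70 / 40.13 = 0.2915.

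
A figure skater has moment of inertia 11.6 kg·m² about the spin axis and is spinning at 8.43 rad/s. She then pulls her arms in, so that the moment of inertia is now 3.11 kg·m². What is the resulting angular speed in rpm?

ω₂ ≈ 300 rpm

Angular momentum about the spin axis is conserved since the torque about it is zero.
ω₂ = I₁ω₁ / I₂ = (11.60)(8.43 rad/s) / (3.110) = 31.44 rad/s = 300.3 rpm.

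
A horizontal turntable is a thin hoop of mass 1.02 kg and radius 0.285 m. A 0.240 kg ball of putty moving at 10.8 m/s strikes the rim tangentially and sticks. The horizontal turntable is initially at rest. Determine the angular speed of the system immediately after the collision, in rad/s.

|ω_f| ≈ 7.22 rad/s

The axle reaction passes through the axle and exerts no torque about it; angular momentum about the axle is conserved through the impact.
I_p = (1.02)(0.285)² = 0.08285 kg·m². Taking the sense of the ball of putty's angular momentum as positive, L_{ball} = m v R = (0.240)(10.8)(0.285) = 0.7387 kg·m²/s.
L_i = 0 + 0.7387 = 0.7387 kg·m²/s.
After sticking, I_f = I_p + m R² = 0.08285 + (0.240)(0.285)² = 0.1023 kg·m².
ω_f = L_i / I_f = 0.7387 / 0.1023 = 7.218 rad/s.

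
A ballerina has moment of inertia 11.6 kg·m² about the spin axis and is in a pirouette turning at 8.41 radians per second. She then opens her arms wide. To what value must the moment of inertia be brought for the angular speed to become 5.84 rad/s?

I₂ ≈ 16.7 kg·m²

No external torque acts about the spin axis, so angular momentum is conserved.
I₂ = I₁ω₁ / ω₂ = (11.6)(8.41) / (5.84) = 16.70 kg·m².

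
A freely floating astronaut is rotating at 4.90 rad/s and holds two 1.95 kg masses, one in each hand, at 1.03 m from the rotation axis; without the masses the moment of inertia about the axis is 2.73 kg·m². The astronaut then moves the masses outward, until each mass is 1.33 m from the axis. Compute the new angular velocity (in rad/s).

No external torque acts about the spin axis, so angular momentum is conserved.
I₁ = 2.73 + 2(1.95)(1.03)² = 6.868 kg·m²; I₂ = 2.73 + 2(1.95)(1.33)² = 9.629 kg·m².
ω₂ = I₁ω₁ / I₂ = (6.868)(4.90 rad/s) / (9.629) = 3.495 rad/s.

ω₂ ≈ 3.49 rad/s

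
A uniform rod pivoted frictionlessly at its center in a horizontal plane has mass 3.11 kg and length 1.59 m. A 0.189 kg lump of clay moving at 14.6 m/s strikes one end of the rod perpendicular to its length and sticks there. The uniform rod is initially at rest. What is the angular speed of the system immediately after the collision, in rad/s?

|ω_f| ≈ 2.83 rad/s

About the pivot the impulsive forces during the collision are internal, so angular momentum about that axis is conserved.
I_p = (1/12)(3.11)(1.59)² = 0.6552 kg·m². Taking the sense of the lump of clay's angular momentum as positive, L_{lump} = m v R = (0.189)(14.6)(1.59/2) = 2.194 kg·m²/s.
L_i = 0 + 2.194 = 2.194 kg·m²/s.
After sticking, I_f = I_p + m R² = 0.6552 + (0.189)(1.59/2)² = 0.7747 kg·m².
ω_f = L_i / I_f = 2.194 / 0.7747 = 2.832 rad/s.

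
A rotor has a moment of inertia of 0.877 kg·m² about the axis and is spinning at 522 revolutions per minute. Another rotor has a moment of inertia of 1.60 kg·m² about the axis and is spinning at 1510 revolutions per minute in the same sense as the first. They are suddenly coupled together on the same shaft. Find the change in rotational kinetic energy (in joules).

ΔKE ≈ -3030 J

No external torque acts about the common axis, so total angular momentum is conserved.
Taking A's sense as positive: L = (0.8770)(522) + (1.600)(1510) = 2874 kg·m²·rpm.
Combined I = 0.8770 + 1.600 = 2.477 kg·m².
ω_f = L / I = 2874 / 2.477 = 1160 rpm.
KE_i = ½ΣIω² = 21310 J; KE_f = ½(2.477)(121.5)² = 18280 J.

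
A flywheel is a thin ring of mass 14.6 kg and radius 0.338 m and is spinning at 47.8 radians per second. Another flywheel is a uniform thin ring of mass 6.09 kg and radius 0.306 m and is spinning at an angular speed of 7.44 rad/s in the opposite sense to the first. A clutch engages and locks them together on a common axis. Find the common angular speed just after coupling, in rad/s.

No external torque acts about the common axis, so total angular momentum is conserved.
Moments of inertia: I_A = (14.6)(0.338)² = 1.668 kg·m²; I_B = (6.09)(0.306)² = 0.5702 kg·m².
Taking A's sense as positive: L = (1.668)(47.8) − (0.5702)(7.44) = 75.49 kg·m²·rad/s.
Combined I = 1.668 + 0.5702 = 2.238 kg·m².
ω_f = L / I = 75.49 / 2.238 = 33.73 rad/s.

|ω_f| ≈ 33.7 rad/s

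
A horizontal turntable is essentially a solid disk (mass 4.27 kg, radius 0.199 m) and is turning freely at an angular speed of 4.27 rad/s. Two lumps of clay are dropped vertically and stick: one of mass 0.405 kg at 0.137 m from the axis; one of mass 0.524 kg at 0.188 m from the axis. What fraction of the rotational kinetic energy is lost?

fraction ≈ 0.236

The added mass arrives with no angular momentum about the axis, and any external torque about the axis is negligible, so the system's angular momentum is conserved.
I_p = ½(4.27)(0.199)² = 0.08455 kg·m².
Added inertia Σmr² = (0.405)(0.137)² + (0.524)(0.188)² = 0.02612 kg·m²; I_f = 0.08455 + 0.02612 = 0.1107 kg·m².
ω_f = I_p ω_i / I_f = (0.08455)(4.27) / 0.1107 = 3.262 rad/s.
KE_i = ½(0.08455)(4.270 rad/s)² = 0.7708 J; KE_f = ½(0.1107)(3.262)² = 0.5888 J.
Fraction lost = 0.2360.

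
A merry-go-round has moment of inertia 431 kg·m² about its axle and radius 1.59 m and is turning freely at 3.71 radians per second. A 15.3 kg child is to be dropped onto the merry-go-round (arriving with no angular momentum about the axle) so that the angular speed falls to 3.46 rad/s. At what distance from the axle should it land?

The added mass arrives with no angular momentum about the axle, and any external torque about the axle is negligible, so the system's angular momentum is conserved.
I_p ω_i = (I_p + m r²) ω_f ⇒ m r² = I_p(ω_i/ω_f − 1) = 431.0(3.71/3.46 − 1) = 31.14 kg·m².
r = √(31.14/15.3) = 1.427 m.

r ≈ 1.43 m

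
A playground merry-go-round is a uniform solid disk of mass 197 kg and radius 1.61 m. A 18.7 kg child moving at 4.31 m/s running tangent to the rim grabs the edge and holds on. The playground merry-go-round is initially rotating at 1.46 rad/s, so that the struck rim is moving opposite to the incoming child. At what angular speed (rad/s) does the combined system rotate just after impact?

The axle reaction passes through the axle and exerts no torque about it; angular momentum about the axle is conserved through the impact.
I_p = ½(197)(1.61)² = 255.3 kg·m². Taking the sense of the child's angular momentum as positive, L_{child} = m v R = (18.7)(4.31)(1.61) = 129.8 kg·m²/s.
L_i = −I_p ω_p + m v R = −(255.3)(1.46) + 129.8 = -243.0 kg·m²/s.
After sticking, I_f = I_p + m R² = 255.3 + (18.7)(1.61)² = 303.8 kg·m².
ω_f = L_i / I_f = -243.0 / 303.8 = -0.7999 rad/s.

|ω_f| ≈ 0.800 rad/s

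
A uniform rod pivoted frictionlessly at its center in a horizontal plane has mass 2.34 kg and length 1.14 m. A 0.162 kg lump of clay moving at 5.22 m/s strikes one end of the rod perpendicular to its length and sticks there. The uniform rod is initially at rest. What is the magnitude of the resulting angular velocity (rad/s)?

The axle reaction passes through the pivot and exerts no torque about it; angular momentum about the pivot is conserved through the impact.
I_p = (1/12)(2.34)(1.14)² = 0.2534 kg·m². Taking the sense of the lump of clay's angular momentum as positive, L_{lump} = m v R = (0.162)(5.22)(1.14/2) = 0.4820 kg·m²/s.
L_i = 0 + 0.4820 = 0.4820 kg·m²/s.
After sticking, I_f = I_p + m R² = 0.2534 + (0.162)(1.14/2)² = 0.3061 kg·m².
ω_f = L_i / I_f = 0.4820 / 0.3061 = 1.575 rad/s.

|ω_f| ≈ 1.57 rad/s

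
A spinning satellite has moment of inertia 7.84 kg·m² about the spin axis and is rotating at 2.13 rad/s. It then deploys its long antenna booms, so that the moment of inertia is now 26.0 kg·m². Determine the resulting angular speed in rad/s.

ω₂ ≈ 0.642 rad/s

With no external torque about the axis, L is conserved: I₁ω₁ = I₂ω₂.
ω₂ = I₁ω₁ / I₂ = (7.840)(2.13 rad/s) / (26.00) = 0.6423 rad/s.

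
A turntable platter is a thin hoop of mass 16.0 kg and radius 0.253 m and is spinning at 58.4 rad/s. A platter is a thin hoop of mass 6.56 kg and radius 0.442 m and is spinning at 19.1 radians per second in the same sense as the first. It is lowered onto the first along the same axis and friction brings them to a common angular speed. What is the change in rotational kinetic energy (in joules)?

No external torque acts about the common axis, so total angular momentum is conserved.
Moments of inertia: I_A = (16.0)(0.253)² = 1.024 kg·m²; I_B = (6.56)(0.442)² = 1.282 kg·m².
Taking A's sense as positive: L = (1.024)(58.4) + (1.282)(19.1) = 84.29 kg·m²·rad/s.
Combined I = 1.024 + 1.282 = 2.306 kg·m².
ω_f = L / I = 84.29 / 2.306 = 36.56 rad/s.
KE_i = ½ΣIω² = 1980 J; KE_f = ½(2.306)(36.56)² = 1541 J.

ΔKE ≈ -440 J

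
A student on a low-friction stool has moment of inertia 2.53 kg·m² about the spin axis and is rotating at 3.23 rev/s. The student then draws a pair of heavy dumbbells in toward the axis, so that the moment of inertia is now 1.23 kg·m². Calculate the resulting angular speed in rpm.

ω₂ ≈ 399 rpm

With no external torque about the axis, L is conserved: I₁ω₁ = I₂ω₂.
ω₂ = I₁ω₁ / I₂ = (2.530)(3.23 rev/s) / (1.230) = 6.644 rev/s = 398.6 rpm.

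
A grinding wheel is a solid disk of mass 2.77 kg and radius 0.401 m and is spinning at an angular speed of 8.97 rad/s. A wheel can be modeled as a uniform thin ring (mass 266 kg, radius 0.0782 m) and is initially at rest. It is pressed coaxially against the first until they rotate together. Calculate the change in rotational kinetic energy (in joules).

No external torque acts about the common axis, so total angular momentum is conserved.
Moments of inertia: I_A = ½(2.77)(0.401)² = 0.2227 kg·m²; I_B = (266)(0.0782)² = 1.627 kg·m².
Taking A's sense as positive: L = (0.2227)(8.97) = 1.998 kg·m²·rad/s.
Combined I = 0.2227 + 1.627 = 1.849 kg·m².
ω_f = L / I = 1.998 / 1.849 = 1.080 rad/s.
KE_i = ½ΣIω² = 8.960 J; KE_f = ½(1.849)(1.080)² = 1.079 J.

ΔKE ≈ -7.88 J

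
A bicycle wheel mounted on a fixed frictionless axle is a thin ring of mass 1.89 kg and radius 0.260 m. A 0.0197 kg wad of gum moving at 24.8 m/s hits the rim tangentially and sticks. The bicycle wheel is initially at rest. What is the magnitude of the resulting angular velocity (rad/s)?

About the axle the impulsive forces during the collision are internal, so angular momentum about that axis is conserved.
I_p = (1.89)(0.260)² = 0.1278 kg·m². Taking the sense of the wad of gum's angular momentum as positive, L_{wad} = m v R = (0.0197)(24.8)(0.260) = 0.1270 kg·m²/s.
L_i = 0 + 0.1270 = 0.1270 kg·m²/s.
After sticking, I_f = I_p + m R² = 0.1278 + (0.0197)(0.260)² = 0.1291 kg·m².
ω_f = L_i / I_f = 0.1270 / 0.1291 = 0.9840 rad/s.

|ω_f| ≈ 0.984 rad/s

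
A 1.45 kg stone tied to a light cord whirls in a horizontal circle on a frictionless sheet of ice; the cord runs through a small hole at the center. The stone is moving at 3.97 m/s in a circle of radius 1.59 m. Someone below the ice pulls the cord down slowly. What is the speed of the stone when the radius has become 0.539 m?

v₂ ≈ 11.7 m/s

The only horizontal force on the mass is along the cord (radial), so it exerts no torque about the hole and angular momentum m v r is conserved.
v₂ = v₁ r₁ / r₂ = (3.97)(1.59) / (0.539) = 11.71 m/s.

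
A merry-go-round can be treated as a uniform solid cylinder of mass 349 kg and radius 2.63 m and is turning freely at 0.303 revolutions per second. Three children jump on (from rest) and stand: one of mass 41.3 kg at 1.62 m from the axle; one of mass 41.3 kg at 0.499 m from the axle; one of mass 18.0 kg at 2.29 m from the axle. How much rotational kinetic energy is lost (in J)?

energy lost ≈ 328 J

No external torque acts about the axle; L_before = L_after.
I_p = ½(349)(2.63)² = 1207 kg·m².
Added inertia Σmr² = (41.3)(1.62)² + (41.3)(0.499)² + (18.0)(2.29)² = 213.1 kg·m²; I_f = 1207 + 213.1 = 1420 kg·m².
ω_f = I_p ω_i / I_f = (1207)(0.303) / 1420 = 0.2575 rev/s.
KE_i = ½(1207)(1.904 rad/s)² = 2187 J; KE_f = ½(1420)(1.618)² = 1859 J.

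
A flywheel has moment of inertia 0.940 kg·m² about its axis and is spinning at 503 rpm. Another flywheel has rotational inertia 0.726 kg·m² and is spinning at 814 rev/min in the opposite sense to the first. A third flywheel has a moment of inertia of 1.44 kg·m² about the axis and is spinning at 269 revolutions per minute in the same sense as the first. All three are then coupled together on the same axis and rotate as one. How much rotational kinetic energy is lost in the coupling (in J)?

ΔKE lost ≈ 4390 J

The coupling torques are internal; angular momentum about the shared axis is conserved.
Taking A's sense as positive: L = (0.9400)(503) − (0.7260)(814) + (1.440)(269) = 269.2 kg·m²·rpm.
Combined I = 0.9400 + 0.7260 + 1.440 = 3.106 kg·m².
ω_f = L / I = 269.2 / 3.106 = 86.68 rpm.
KE_i = ½ΣIω² = 4513 J; KE_f = ½(3.106)(9.077)² = 127.9 J.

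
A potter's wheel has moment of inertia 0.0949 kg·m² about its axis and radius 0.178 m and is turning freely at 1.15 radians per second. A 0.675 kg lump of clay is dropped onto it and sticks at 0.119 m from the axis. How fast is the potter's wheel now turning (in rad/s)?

The added mass arrives with no angular momentum about the axis, and any external torque about the axis is negligible, so the system's angular momentum is conserved.
Added inertia Σmr² = (0.675)(0.119)² = 0.009559 kg·m²; I_f = 0.09490 + 0.009559 = 0.1045 kg·m².
ω_f = I_p ω_i / I_f = (0.09490)(1.15) / 0.1045 = 1.045 rad/s.

ω_f ≈ 1.04 rad/s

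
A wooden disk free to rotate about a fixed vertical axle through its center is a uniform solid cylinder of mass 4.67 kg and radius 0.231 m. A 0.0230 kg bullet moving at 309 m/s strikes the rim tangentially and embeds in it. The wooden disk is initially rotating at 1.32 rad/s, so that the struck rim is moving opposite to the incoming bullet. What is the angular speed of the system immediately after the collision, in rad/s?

About the axle the impulsive forces during the collision are internal, so angular momentum about that axis is conserved.
I_p = ½(4.67)(0.231)² = 0.1246 kg·m². Taking the sense of the bullet's angular momentum as positive, L_{bullet} = m v R = (0.0230)(309)(0.231) = 1.642 kg·m²/s.
L_i = −I_p ω_p + m v R = −(0.1246)(1.32) + 1.642 = 1.477 kg·m²/s.
After sticking, I_f = I_p + m R² = 0.1246 + (0.0230)(0.231)² = 0.1258 kg·m².
ω_f = L_i / I_f = 1.477 / 0.1258 = 11.74 rad/s.

|ω_f| ≈ 11.7 rad/s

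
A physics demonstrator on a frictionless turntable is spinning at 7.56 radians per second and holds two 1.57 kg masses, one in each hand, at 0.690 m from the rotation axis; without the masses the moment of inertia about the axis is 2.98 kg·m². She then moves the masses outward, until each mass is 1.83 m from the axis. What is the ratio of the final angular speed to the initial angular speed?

ω₂/ω₁ ≈ 0.332

Angular momentum about the spin axis is conserved since the torque about it is zero.
I₁ = 2.98 + 2(1.57)(0.690)² = 4.475 kg·m²; I₂ = 2.98 + 2(1.57)(1.83)² = 13.50 kg·m².
ω₂/ω₁ = I₁/I₂ = 4.475 / 13.50 = 0.3316.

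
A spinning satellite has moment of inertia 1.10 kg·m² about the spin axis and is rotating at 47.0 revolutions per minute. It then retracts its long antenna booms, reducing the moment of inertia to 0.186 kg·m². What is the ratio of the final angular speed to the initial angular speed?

ω₂/ω₁ ≈ 5.91

Angular momentum about the spin axis is conserved since the torque about it is zero.
ω₂/ω₁ = I₁/I₂ = 1.100 / 0.1860 = 5.914.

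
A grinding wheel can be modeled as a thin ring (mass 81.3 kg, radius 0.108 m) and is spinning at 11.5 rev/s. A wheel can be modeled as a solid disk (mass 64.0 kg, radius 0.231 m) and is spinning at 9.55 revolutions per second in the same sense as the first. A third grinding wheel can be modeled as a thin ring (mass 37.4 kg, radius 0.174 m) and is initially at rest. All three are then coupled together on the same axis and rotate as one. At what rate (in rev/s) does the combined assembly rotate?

|ω_f| ≈ 7.18 rev/s

No external torque acts about the common axis, so total angular momentum is conserved.
Moments of inertia: I_A = (81.3)(0.108)² = 0.9483 kg·m²; I_B = ½(64.0)(0.231)² = 1.708 kg·m²; I_C = (37.4)(0.174)² = 1.132 kg·m².
Taking A's sense as positive: L = (0.9483)(11.5) + (1.708)(9.55) = 27.21 kg·m²·rev/s.
Combined I = 0.9483 + 1.708 + 1.132 = 3.788 kg·m².
ω_f = L / I = 27.21 / 3.788 = 7.184 rev/s.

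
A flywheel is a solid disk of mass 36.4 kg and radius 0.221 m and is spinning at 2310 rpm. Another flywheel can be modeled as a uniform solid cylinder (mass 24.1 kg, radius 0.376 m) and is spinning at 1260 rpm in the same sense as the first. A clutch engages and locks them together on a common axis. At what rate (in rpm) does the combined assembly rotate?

|ω_f| ≈ 1620 rpm

The coupling torques are internal; angular momentum about the shared axis is conserved.
Moments of inertia: I_A = ½(36.4)(0.221)² = 0.8889 kg·m²; I_B = ½(24.1)(0.376)² = 1.704 kg·m².
Taking A's sense as positive: L = (0.8889)(2310) + (1.704)(1260) = 4200 kg·m²·rpm.
Combined I = 0.8889 + 1.704 = 2.592 kg·m².
ω_f = L / I = 4200 / 2.592 = 1620 rpm.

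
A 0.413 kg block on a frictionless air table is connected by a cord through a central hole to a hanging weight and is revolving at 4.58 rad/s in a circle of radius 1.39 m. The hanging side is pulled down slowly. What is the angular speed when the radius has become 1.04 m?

ω₂ ≈ 8.18 rad/s

The constraining force is radial, so m r² ω about the center is conserved.
ω₂ = ω₁ (r₁/r₂)² = (4.58)(1.39/1.04)² = 8.181 rad/s.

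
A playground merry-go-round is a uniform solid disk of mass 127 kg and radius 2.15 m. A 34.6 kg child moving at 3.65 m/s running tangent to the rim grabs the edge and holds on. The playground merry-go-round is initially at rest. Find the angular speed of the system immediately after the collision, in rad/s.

|ω_f| ≈ 0.599 rad/s

About the axle the impulsive forces during the collision are internal, so angular momentum about that axis is conserved.
I_p = ½(127)(2.15)² = 293.5 kg·m². Taking the sense of the child's angular momentum as positive, L_{child} = m v R = (34.6)(3.65)(2.15) = 271.5 kg·m²/s.
L_i = 0 + 271.5 = 271.5 kg·m²/s.
After sticking, I_f = I_p + m R² = 293.5 + (34.6)(2.15)² = 453.5 kg·m².
ω_f = L_i / I_f = 271.5 / 453.5 = 0.5988 rad/s.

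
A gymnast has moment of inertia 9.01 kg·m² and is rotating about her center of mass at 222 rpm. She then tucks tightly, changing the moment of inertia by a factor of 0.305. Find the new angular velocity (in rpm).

ω₂ ≈ 728 rpm

No external torque acts about the spin axis, so angular momentum is conserved.
I₂ = 0.305 × 9.01 = 2.748 kg·m².
ω₂ = I₁ω₁ / I₂ = (9.010)(222 rpm) / (2.748) = 727.9 rpm.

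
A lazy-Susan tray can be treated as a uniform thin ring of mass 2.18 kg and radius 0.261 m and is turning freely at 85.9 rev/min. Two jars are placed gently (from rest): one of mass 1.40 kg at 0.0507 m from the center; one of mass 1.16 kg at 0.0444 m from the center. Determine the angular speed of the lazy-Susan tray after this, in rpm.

ω_f ≈ 82.6 rpm

The added mass arrives with no angular momentum about the center, and any external torque about the center is negligible, so the system's angular momentum is conserved.
I_p = (2.18)(0.261)² = 0.1485 kg·m².
Added inertia Σmr² = (1.40)(0.0507)² + (1.16)(0.0444)² = 0.005885 kg·m²; I_f = 0.1485 + 0.005885 = 0.1544 kg·m².
ω_f = I_p ω_i / I_f = (0.1485)(85.9) / 0.1544 = 82.63 rpm.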